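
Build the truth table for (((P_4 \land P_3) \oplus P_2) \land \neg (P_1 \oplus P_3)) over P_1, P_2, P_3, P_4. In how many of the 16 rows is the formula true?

4

P_1 | P_2 | P_3 | P_4 | φ
--- | --- | --- | --- | -
 F  |  F  |  F  |  F  | F
 F  |  F  |  F  |  T  | F
 F  |  F  |  T  |  F  | F
 F  |  F  |  T  |  T  | F
 F  |  T  |  F  |  F  | T
 F  |  T  |  F  |  T  | T
 F  |  T  |  T  |  F  | F
 F  |  T  |  T  |  T  | F
 T  |  F  |  F  |  F  | F
 T  |  F  |  F  |  T  | F
 T  |  F  |  T  |  F  | F
 T  |  F  |  T  |  T  | T
 T  |  T  |  F  |  F  | F
 T  |  T  |  F  |  T  | F
 T  |  T  |  T  |  F  | T
 T  |  T  |  T  |  T  | F
The formula is true on 4 of the 16 rows.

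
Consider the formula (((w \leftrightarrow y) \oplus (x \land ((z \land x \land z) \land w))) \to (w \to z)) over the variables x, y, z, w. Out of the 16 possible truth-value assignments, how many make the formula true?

14

x | y | z | w | φ
- | - | - | - | -
1 | 1 | 1 | 1 | 1
1 | 1 | 1 | 0 | 1
1 | 1 | 0 | 1 | 0
1 | 1 | 0 | 0 | 1
1 | 0 | 1 | 1 | 1
1 | 0 | 1 | 0 | 1
1 | 0 | 0 | 1 | 1
1 | 0 | 0 | 0 | 1
0 | 1 | 1 | 1 | 1
0 | 1 | 1 | 0 | 1
0 | 1 | 0 | 1 | 0
0 | 1 | 0 | 0 | 1
0 | 0 | 1 | 1 | 1
0 | 0 | 1 | 0 | 1
0 | 0 | 0 | 1 | 1
0 | 0 | 0 | 0 | 1
The formula is true on 14 of the 16 rows.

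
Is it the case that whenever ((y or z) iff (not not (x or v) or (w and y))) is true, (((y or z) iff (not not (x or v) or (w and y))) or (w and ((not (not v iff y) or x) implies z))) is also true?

x | y | z | w | v || φ | ψ
0 | 0 | 0 | 0 | 0 || 1 | 1
0 | 0 | 0 | 0 | 1 || 0 | 0
0 | 0 | 0 | 1 | 0 || 1 | 1
0 | 0 | 0 | 1 | 1 || 0 | 1
0 | 0 | 1 | 0 | 0 || 0 | 0
0 | 0 | 1 | 0 | 1 || 1 | 1
0 | 0 | 1 | 1 | 0 || 0 | 1
0 | 0 | 1 | 1 | 1 || 1 | 1
0 | 1 | 0 | 0 | 0 || 0 | 0
0 | 1 | 0 | 0 | 1 || 1 | 1
0 | 1 | 0 | 1 | 0 || 1 | 1
0 | 1 | 0 | 1 | 1 || 1 | 1
0 | 1 | 1 | 0 | 0 || 0 | 0
0 | 1 | 1 | 0 | 1 || 1 | 1
0 | 1 | 1 | 1 | 0 || 1 | 1
0 | 1 | 1 | 1 | 1 || 1 | 1
1 | 0 | 0 | 0 | 0 || 0 | 0
1 | 0 | 0 | 0 | 1 || 0 | 0
1 | 0 | 0 | 1 | 0 || 0 | 0
1 | 0 | 0 | 1 | 1 || 0 | 0
1 | 0 | 1 | 0 | 0 || 1 | 1
1 | 0 | 1 | 0 | 1 || 1 | 1
1 | 0 | 1 | 1 | 0 || 1 | 1
1 | 0 | 1 | 1 | 1 || 1 | 1
1 | 1 | 0 | 0 | 0 || 1 | 1
1 | 1 | 0 | 0 | 1 || 1 | 1
1 | 1 | 0 | 1 | 0 || 1 | 1
1 | 1 | 0 | 1 | 1 || 1 | 1
1 | 1 | 1 | 0 | 0 || 1 | 1
1 | 1 | 1 | 0 | 1 || 1 | 1
1 | 1 | 1 | 1 | 0 || 1 | 1
1 | 1 | 1 | 1 | 1 || 1 | 1
In every row where φ is true, ψ is also true, so φ ⊨ ψ.

yes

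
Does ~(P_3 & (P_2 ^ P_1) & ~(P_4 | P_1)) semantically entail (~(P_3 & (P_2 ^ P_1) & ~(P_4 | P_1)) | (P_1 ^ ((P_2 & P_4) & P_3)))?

P_1  P_2  P_3  P_4  |  φ  ψ
 1    1    1    1   |  1  1
 1    1    1    0   |  1  1
 1    1    0    1   |  1  1
 1    1    0    0   |  1  1
 1    0    1    1   |  1  1
 1    0    1    0   |  1  1
 1    0    0    1   |  1  1
 1    0    0    0   |  1  1
 0    1    1    1   |  1  1
 0    1    1    0   |  0  0
 0    1    0    1   |  1  1
 0    1    0    0   |  1  1
 0    0    1    1   |  1  1
 0    0    1    0   |  1  1
 0    0    0    1   |  1  1
 0    0    0    0   |  1  1
In every row where φ is true, ψ is also true, so φ ⊨ ψ.

yes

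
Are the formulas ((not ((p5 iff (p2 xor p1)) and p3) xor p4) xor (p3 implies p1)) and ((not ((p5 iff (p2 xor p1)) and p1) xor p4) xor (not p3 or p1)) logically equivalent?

not equivalent

p1  p2  p3  p4  p5  |  φ  ψ
1   1   1   1   1   |  1  1
1   1   1   1   0   |  0  0
1   1   1   0   1   |  0  0
1   1   1   0   0   |  1  1
1   1   0   1   1   |  1  1
1   1   0   1   0   |  1  0
1   1   0   0   1   |  0  0
1   1   0   0   0   |  0  1
1   0   1   1   1   |  0  0
1   0   1   1   0   |  1  1
1   0   1   0   1   |  1  1
1   0   1   0   0   |  0  0
1   0   0   1   1   |  1  0
1   0   0   1   0   |  1  1
1   0   0   0   1   |  0  1
1   0   0   0   0   |  0  0
0   1   1   1   1   |  1  0
0   1   1   1   0   |  0  0
0   1   1   0   1   |  0  1
0   1   1   0   0   |  1  1
0   1   0   1   1   |  1  1
0   1   0   1   0   |  1  1
0   1   0   0   1   |  0  0
0   1   0   0   0   |  0  0
0   0   1   1   1   |  0  0
0   0   1   1   0   |  1  0
0   0   1   0   1   |  1  1
0   0   1   0   0   |  0  1
0   0   0   1   1   |  1  1
0   0   0   1   0   |  1  1
0   0   0   0   1   |  0  0
0   0   0   0   0   |  0  0
The columns differ at p1=1, p2=1, p3=0, p4=1, p5=0 (φ=1, ψ=0), so they are not equivalent.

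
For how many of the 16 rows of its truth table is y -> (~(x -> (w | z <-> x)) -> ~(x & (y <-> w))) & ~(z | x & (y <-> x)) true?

10

x  y  z  w     (w | z)  ((w | z) <-> x)  (x -> ((w | z) <-> x))  ~(x -> ((w | z) <-> x))  (y <-> w)  (x & (y <-> w))  ~(x & (y <-> w))  (y <-> x)  (x & (y <-> x))  (z | (x & (y <-> x)))  ~(z | (x & (y <-> x)))  φ
F  F  F  F        F            T                   T                        F                 T             F                T              T             F                   F                      T             T
F  F  F  T        T            F                   T                        F                 F             F                T              T             F                   F                      T             T
F  F  T  F        T            F                   T                        F                 T             F                T              T             F                   T                      F             T
F  F  T  T        T            F                   T                        F                 F             F                T              T             F                   T                      F             T
F  T  F  F        F            T                   T                        F                 F             F                T              F             F                   F                      T             T
F  T  F  T        T            F                   T                        F                 T             F                T              F             F                   F                      T             T
F  T  T  F        T            F                   T                        F                 F             F                T              F             F                   T                      F             F
F  T  T  T        T            F                   T                        F                 T             F                T              F             F                   T                      F             F
T  F  F  F        F            F                   F                        T                 T             T                F              F             F                   F                      T             T
T  F  F  T        T            T                   T                        F                 F             F                T              F             F                   F                      T             T
T  F  T  F        T            T                   T                        F                 T             T                F              F             F                   T                      F             T
T  F  T  T        T            T                   T                        F                 F             F                T              F             F                   T                      F             T
T  T  F  F        F            F                   F                        T                 F             F                T              T             T                   T                      F             F
T  T  F  T        T            T                   T                        F                 T             T                F              T             T                   T                      F             F
T  T  T  F        T            T                   T                        F                 F             F                T              T             T                   T                      F             F
T  T  T  T        T            T                   T                        F                 T             T                F              T             T                   T                      F             F
The formula is true on 10 of the 16 rows.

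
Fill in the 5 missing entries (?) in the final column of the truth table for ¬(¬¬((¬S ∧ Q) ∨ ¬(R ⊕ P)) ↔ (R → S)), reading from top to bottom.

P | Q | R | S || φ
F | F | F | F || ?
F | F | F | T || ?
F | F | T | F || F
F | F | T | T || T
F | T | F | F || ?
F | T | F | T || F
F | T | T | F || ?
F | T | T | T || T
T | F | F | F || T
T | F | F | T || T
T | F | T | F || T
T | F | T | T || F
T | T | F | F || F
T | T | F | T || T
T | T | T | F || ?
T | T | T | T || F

F, F, F, T, T

Row P=F, Q=F, R=F, S=F: ¬¬((¬S ∧ Q) ∨ ¬(R ⊕ P)) = T, (R → S) = T, (¬¬((¬S ∧ Q) ∨ ¬(R ⊕ P)) ↔ (R → S)) = T, so the formula = F.
Row P=F, Q=F, R=F, S=T: ¬¬((¬S ∧ Q) ∨ ¬(R ⊕ P)) = T, (R → S) = T, (¬¬((¬S ∧ Q) ∨ ¬(R ⊕ P)) ↔ (R → S)) = T, so the formula = F.
Row P=F, Q=T, R=F, S=F: ¬¬((¬S ∧ Q) ∨ ¬(R ⊕ P)) = T, (R → S) = T, (¬¬((¬S ∧ Q) ∨ ¬(R ⊕ P)) ↔ (R → S)) = T, so the formula = F.
Row P=F, Q=T, R=T, S=F: ¬¬((¬S ∧ Q) ∨ ¬(R ⊕ P)) = T, (R → S) = F, (¬¬((¬S ∧ Q) ∨ ¬(R ⊕ P)) ↔ (R → S)) = F, so the formula = T.
Row P=T, Q=T, R=T, S=F: ¬¬((¬S ∧ Q) ∨ ¬(R ⊕ P)) = T, (R → S) = F, (¬¬((¬S ∧ Q) ∨ ¬(R ⊕ P)) ↔ (R → S)) = F, so the formula = T.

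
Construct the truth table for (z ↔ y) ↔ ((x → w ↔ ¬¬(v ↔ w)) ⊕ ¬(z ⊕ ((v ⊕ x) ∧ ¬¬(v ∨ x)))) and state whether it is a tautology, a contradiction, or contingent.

contingent

x | y | z | w | v | φ
- | - | - | - | - | -
T | T | T | T | T | T
T | T | T | T | F | T
T | T | T | F | T | T
T | T | T | F | F | T
T | T | F | T | T | T
T | T | F | T | F | T
T | T | F | F | T | T
T | T | F | F | F | T
T | F | T | T | T | F
T | F | T | T | F | F
T | F | T | F | T | F
T | F | T | F | F | F
T | F | F | T | T | F
T | F | F | T | F | F
T | F | F | F | T | F
T | F | F | F | F | F
F | T | T | T | T | F
F | T | T | T | F | F
F | T | T | F | T | T
F | T | T | F | F | T
F | T | F | T | T | F
F | T | F | T | F | F
F | T | F | F | T | T
F | T | F | F | F | T
F | F | T | T | T | T
F | F | T | T | F | T
F | F | T | F | T | F
F | F | T | F | F | F
F | F | F | T | T | T
F | F | F | T | F | T
F | F | F | F | T | F
F | F | F | F | F | F
16 of 32 rows are T, so the formula is contingent.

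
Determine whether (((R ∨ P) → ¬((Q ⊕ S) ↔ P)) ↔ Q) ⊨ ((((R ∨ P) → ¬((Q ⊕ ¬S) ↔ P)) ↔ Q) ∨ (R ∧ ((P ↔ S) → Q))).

no

P | Q | R | S | φ | ψ
- | - | - | - | - | -
T | T | T | T | T | T
T | T | T | F | F | T
T | T | F | T | T | F
T | T | F | F | F | T
T | F | T | T | T | F
T | F | T | F | F | T
T | F | F | T | T | F
T | F | F | F | F | T
F | T | T | T | F | T
F | T | T | F | T | T
F | T | F | T | T | T
F | T | F | F | T | T
F | F | T | T | F | T
F | F | T | F | T | F
F | F | F | T | F | F
F | F | F | F | F | F
At P=T, Q=T, R=F, S=T we have φ true but ψ false, so φ does not entail ψ.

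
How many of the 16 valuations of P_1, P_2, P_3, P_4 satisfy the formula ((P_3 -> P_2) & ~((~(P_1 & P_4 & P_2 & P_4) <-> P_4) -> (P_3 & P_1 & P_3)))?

4

P_1  P_2  P_3  P_4  |  φ
 1    1    1    1   |  0
 1    1    1    0   |  0
 1    1    0    1   |  0
 1    1    0    0   |  0
 1    0    1    1   |  0
 1    0    1    0   |  0
 1    0    0    1   |  1
 1    0    0    0   |  0
 0    1    1    1   |  1
 0    1    1    0   |  0
 0    1    0    1   |  1
 0    1    0    0   |  0
 0    0    1    1   |  0
 0    0    1    0   |  0
 0    0    0    1   |  1
 0    0    0    0   |  0
The formula is true on 4 of the 16 rows.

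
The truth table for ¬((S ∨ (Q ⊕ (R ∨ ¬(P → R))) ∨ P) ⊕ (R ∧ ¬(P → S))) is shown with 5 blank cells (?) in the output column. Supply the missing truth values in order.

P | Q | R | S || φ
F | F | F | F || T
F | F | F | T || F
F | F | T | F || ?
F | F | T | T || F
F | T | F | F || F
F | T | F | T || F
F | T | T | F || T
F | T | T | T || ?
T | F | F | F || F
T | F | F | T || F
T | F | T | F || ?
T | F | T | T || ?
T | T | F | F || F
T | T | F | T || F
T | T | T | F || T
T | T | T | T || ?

F, F, T, F, F

Row P=F, Q=F, R=T, S=F: (S ∨ (Q ⊕ (R ∨ ¬(P → R))) ∨ P) = T, (R ∧ ¬(P → S)) = F, ((S ∨ (Q ⊕ (R ∨ ¬(P → R))) ∨ P) ⊕ (R ∧ ¬(P → S))) = T, so the formula = F.
Row P=F, Q=T, R=T, S=T: (S ∨ (Q ⊕ (R ∨ ¬(P → R))) ∨ P) = T, (R ∧ ¬(P → S)) = F, ((S ∨ (Q ⊕ (R ∨ ¬(P → R))) ∨ P) ⊕ (R ∧ ¬(P → S))) = T, so the formula = F.
Row P=T, Q=F, R=T, S=F: (S ∨ (Q ⊕ (R ∨ ¬(P → R))) ∨ P) = T, (R ∧ ¬(P → S)) = T, ((S ∨ (Q ⊕ (R ∨ ¬(P → R))) ∨ P) ⊕ (R ∧ ¬(P → S))) = F, so the formula = T.
Row P=T, Q=F, R=T, S=T: (S ∨ (Q ⊕ (R ∨ ¬(P → R))) ∨ P) = T, (R ∧ ¬(P → S)) = F, ((S ∨ (Q ⊕ (R ∨ ¬(P → R))) ∨ P) ⊕ (R ∧ ¬(P → S))) = T, so the formula = F.
Row P=T, Q=T, R=T, S=T: (S ∨ (Q ⊕ (R ∨ ¬(P → R))) ∨ P) = T, (R ∧ ¬(P → S)) = F, ((S ∨ (Q ⊕ (R ∨ ¬(P → R))) ∨ P) ⊕ (R ∧ ¬(P → S))) = T, so the formula = F.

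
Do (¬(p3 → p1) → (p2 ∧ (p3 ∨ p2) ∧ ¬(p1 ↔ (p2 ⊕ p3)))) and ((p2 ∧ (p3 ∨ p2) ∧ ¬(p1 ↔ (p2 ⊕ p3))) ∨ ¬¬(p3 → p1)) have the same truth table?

  p1  |   p2  |   p3  |   φ   |   ψ  
----- | ----- | ----- | ----- | -----
False | False | False |  True |  True
False | False |  True | False | False
False |  True | False |  True |  True
False |  True |  True | False | False
 True | False | False |  True |  True
 True | False |  True |  True |  True
 True |  True | False |  True |  True
 True |  True |  True |  True |  True
The columns for φ and ψ agree on every row, so they are logically equivalent.

equivalent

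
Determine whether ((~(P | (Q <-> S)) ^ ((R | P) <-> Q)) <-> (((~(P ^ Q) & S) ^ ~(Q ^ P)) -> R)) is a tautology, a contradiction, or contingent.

contingent

P | Q | R | S || φ
1 | 1 | 1 | 1 || 1
1 | 1 | 1 | 0 || 1
1 | 1 | 0 | 1 || 1
1 | 1 | 0 | 0 || 0
1 | 0 | 1 | 1 || 0
1 | 0 | 1 | 0 || 0
1 | 0 | 0 | 1 || 0
1 | 0 | 0 | 0 || 0
0 | 1 | 1 | 1 || 1
0 | 1 | 1 | 0 || 0
0 | 1 | 0 | 1 || 0
0 | 1 | 0 | 0 || 1
0 | 0 | 1 | 1 || 1
0 | 0 | 1 | 0 || 0
0 | 0 | 0 | 1 || 0
0 | 0 | 0 | 0 || 0
6 of 16 rows are 1, so the formula is contingent.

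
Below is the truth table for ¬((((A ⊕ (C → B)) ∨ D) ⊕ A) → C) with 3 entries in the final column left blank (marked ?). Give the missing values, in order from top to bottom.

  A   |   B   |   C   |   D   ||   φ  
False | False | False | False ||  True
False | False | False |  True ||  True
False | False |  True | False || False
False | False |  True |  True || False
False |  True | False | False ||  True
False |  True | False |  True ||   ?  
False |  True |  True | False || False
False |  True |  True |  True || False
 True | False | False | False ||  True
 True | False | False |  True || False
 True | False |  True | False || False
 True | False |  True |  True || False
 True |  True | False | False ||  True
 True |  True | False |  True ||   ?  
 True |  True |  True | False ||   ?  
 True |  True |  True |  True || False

True, False, False

Row A=False, B=True, C=False, D=True: (((A ⊕ (C → B)) ∨ D) ⊕ A) = True, ((((A ⊕ (C → B)) ∨ D) ⊕ A) → C) = False, so the formula = True.
Row A=True, B=True, C=False, D=True: (((A ⊕ (C → B)) ∨ D) ⊕ A) = False, ((((A ⊕ (C → B)) ∨ D) ⊕ A) → C) = True, so the formula = False.
Row A=True, B=True, C=True, D=False: (((A ⊕ (C → B)) ∨ D) ⊕ A) = True, ((((A ⊕ (C → B)) ∨ D) ⊕ A) → C) = True, so the formula = False.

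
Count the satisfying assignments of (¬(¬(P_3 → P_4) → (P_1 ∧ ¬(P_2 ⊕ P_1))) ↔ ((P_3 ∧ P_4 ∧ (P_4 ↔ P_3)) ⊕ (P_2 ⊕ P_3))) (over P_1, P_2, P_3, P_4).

9

P_1 | P_2 | P_3 | P_4 || φ
 1  |  1  |  1  |  1  || 0
 1  |  1  |  1  |  0  || 1
 1  |  1  |  0  |  1  || 0
 1  |  1  |  0  |  0  || 0
 1  |  0  |  1  |  1  || 1
 1  |  0  |  1  |  0  || 1
 1  |  0  |  0  |  1  || 1
 1  |  0  |  0  |  0  || 1
 0  |  1  |  1  |  1  || 0
 0  |  1  |  1  |  0  || 0
 0  |  1  |  0  |  1  || 0
 0  |  1  |  0  |  0  || 0
 0  |  0  |  1  |  1  || 1
 0  |  0  |  1  |  0  || 1
 0  |  0  |  0  |  1  || 1
 0  |  0  |  0  |  0  || 1
The formula is true on 9 of the 16 rows.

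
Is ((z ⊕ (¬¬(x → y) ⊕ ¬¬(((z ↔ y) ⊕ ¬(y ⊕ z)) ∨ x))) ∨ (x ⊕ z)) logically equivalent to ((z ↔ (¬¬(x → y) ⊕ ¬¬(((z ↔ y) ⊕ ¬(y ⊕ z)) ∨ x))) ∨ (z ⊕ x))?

not equivalent

x | y | z | φ | ψ
- | - | - | - | -
T | T | T | T | F
T | T | F | T | T
T | F | T | F | T
T | F | F | T | T
F | T | T | T | T
F | T | F | T | F
F | F | T | T | T
F | F | F | T | F
The columns differ at x=T, y=T, z=T (φ=T, ψ=F), so they are not equivalent.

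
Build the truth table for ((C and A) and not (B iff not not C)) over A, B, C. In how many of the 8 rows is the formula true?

1

  A      B      C    |    φ  
 True   True   True  |  False
 True   True  False  |  False
 True  False   True  |   True
 True  False  False  |  False
False   True   True  |  False
False   True  False  |  False
False  False   True  |  False
False  False  False  |  False
The formula is true on 1 of the 8 rows.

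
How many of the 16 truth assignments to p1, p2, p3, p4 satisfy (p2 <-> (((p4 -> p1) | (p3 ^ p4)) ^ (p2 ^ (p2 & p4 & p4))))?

p1  p2  p3  p4     (p4 -> p1)  (p3 ^ p4)  ((p4 -> p1) | (p3 ^ p4))  (p2 & p4 & p4)  (p2 ^ (p2 & p4 & p4))  φ
T   T   T   T          T           F                 T                    T                   F            T
T   T   T   F          T           T                 T                    F                   T            F
T   T   F   T          T           T                 T                    T                   F            T
T   T   F   F          T           F                 T                    F                   T            F
T   F   T   T          T           F                 T                    F                   F            F
T   F   T   F          T           T                 T                    F                   F            F
T   F   F   T          T           T                 T                    F                   F            F
T   F   F   F          T           F                 T                    F                   F            F
F   T   T   T          F           F                 F                    T                   F            F
F   T   T   F          T           T                 T                    F                   T            F
F   T   F   T          F           T                 T                    T                   F            T
F   T   F   F          T           F                 T                    F                   T            F
F   F   T   T          F           F                 F                    F                   F            T
F   F   T   F          T           T                 T                    F                   F            F
F   F   F   T          F           T                 T                    F                   F            F
F   F   F   F          T           F                 T                    F                   F            F
The formula is true on 4 of the 16 rows.

4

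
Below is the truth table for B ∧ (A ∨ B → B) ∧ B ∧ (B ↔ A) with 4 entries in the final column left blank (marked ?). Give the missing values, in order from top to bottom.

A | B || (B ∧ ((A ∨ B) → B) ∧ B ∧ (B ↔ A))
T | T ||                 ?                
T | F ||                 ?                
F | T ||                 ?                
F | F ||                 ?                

Row A=T, B=T: (A ∨ B → B) = T, (B ↔ A) = T, so (B ∧ ((A ∨ B) → B) ∧ B ∧ (B ↔ A)) = T.
Row A=T, B=F: (A ∨ B → B) = F, (B ↔ A) = F, so (B ∧ ((A ∨ B) → B) ∧ B ∧ (B ↔ A)) = F.
Row A=F, B=T: (A ∨ B → B) = T, (B ↔ A) = F, so (B ∧ ((A ∨ B) → B) ∧ B ∧ (B ↔ A)) = F.
Row A=F, B=F: (A ∨ B → B) = T, (B ↔ A) = T, so (B ∧ ((A ∨ B) → B) ∧ B ∧ (B ↔ A)) = F.

T, F, F, F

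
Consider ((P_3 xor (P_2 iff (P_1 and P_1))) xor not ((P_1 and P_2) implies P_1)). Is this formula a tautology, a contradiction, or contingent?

P_1 | P_2 | P_3 || (P_1 and P_1) | (P_2 iff (P_1 and P_1)) | (P_1 and P_2) | ((P_1 and P_2) implies P_1) | φ
 F  |  F  |  F  ||       F       |            T            |       F       |              T              | T
 F  |  F  |  T  ||       F       |            T            |       F       |              T              | F
 F  |  T  |  F  ||       F       |            F            |       F       |              T              | F
 F  |  T  |  T  ||       F       |            F            |       F       |              T              | T
 T  |  F  |  F  ||       T       |            F            |       F       |              T              | F
 T  |  F  |  T  ||       T       |            F            |       F       |              T              | T
 T  |  T  |  F  ||       T       |            T            |       T       |              T              | T
 T  |  T  |  T  ||       T       |            T            |       T       |              T              | F
4 of 8 rows are T, so the formula is contingent.

contingent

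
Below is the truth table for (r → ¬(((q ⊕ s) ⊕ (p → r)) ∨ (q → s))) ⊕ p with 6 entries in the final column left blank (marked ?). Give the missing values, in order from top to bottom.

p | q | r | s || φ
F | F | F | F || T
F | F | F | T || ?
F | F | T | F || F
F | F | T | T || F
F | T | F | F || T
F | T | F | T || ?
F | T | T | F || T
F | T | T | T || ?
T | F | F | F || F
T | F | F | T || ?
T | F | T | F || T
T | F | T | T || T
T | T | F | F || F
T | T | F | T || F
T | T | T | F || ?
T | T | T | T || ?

Row p=F, q=F, r=F, s=T: (r → ¬(((q ⊕ s) ⊕ (p → r)) ∨ (q → s))) = T, so the formula = T.
Row p=F, q=T, r=F, s=T: (r → ¬(((q ⊕ s) ⊕ (p → r)) ∨ (q → s))) = T, so the formula = T.
Row p=F, q=T, r=T, s=T: (r → ¬(((q ⊕ s) ⊕ (p → r)) ∨ (q → s))) = F, so the formula = F.
Row p=T, q=F, r=F, s=T: (r → ¬(((q ⊕ s) ⊕ (p → r)) ∨ (q → s))) = T, so the formula = F.
Row p=T, q=T, r=T, s=F: (r → ¬(((q ⊕ s) ⊕ (p → r)) ∨ (q → s))) = T, so the formula = F.
Row p=T, q=T, r=T, s=T: (r → ¬(((q ⊕ s) ⊕ (p → r)) ∨ (q → s))) = F, so the formula = T.

T, T, F, F, F, T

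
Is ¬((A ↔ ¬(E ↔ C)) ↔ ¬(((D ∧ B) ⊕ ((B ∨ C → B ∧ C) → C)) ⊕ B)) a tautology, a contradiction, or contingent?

contingent

A | B | C | D | E | φ
- | - | - | - | - | -
0 | 0 | 0 | 0 | 0 | 0
0 | 0 | 0 | 0 | 1 | 1
0 | 0 | 0 | 1 | 0 | 0
0 | 0 | 0 | 1 | 1 | 1
0 | 0 | 1 | 0 | 0 | 0
0 | 0 | 1 | 0 | 1 | 1
0 | 0 | 1 | 1 | 0 | 0
0 | 0 | 1 | 1 | 1 | 1
0 | 1 | 0 | 0 | 0 | 0
0 | 1 | 0 | 0 | 1 | 1
0 | 1 | 0 | 1 | 0 | 1
0 | 1 | 0 | 1 | 1 | 0
0 | 1 | 1 | 0 | 0 | 1
0 | 1 | 1 | 0 | 1 | 0
0 | 1 | 1 | 1 | 0 | 0
0 | 1 | 1 | 1 | 1 | 1
1 | 0 | 0 | 0 | 0 | 1
1 | 0 | 0 | 0 | 1 | 0
1 | 0 | 0 | 1 | 0 | 1
1 | 0 | 0 | 1 | 1 | 0
1 | 0 | 1 | 0 | 0 | 1
1 | 0 | 1 | 0 | 1 | 0
1 | 0 | 1 | 1 | 0 | 1
1 | 0 | 1 | 1 | 1 | 0
1 | 1 | 0 | 0 | 0 | 1
1 | 1 | 0 | 0 | 1 | 0
1 | 1 | 0 | 1 | 0 | 0
1 | 1 | 0 | 1 | 1 | 1
1 | 1 | 1 | 0 | 0 | 0
1 | 1 | 1 | 0 | 1 | 1
1 | 1 | 1 | 1 | 0 | 1
1 | 1 | 1 | 1 | 1 | 0
16 of 32 rows are 1, so the formula is contingent.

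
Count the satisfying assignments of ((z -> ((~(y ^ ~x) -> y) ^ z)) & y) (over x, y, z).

2

x  y  z  |  ~x  (y ^ ~x)  ~(y ^ ~x)  (~(y ^ ~x) -> y)  ((~(y ^ ~x) -> y) ^ z)  φ
T  T  T  |  F      T          F             T                    F             F
T  T  F  |  F      T          F             T                    T             T
T  F  T  |  F      F          T             F                    T             F
T  F  F  |  F      F          T             F                    F             F
F  T  T  |  T      F          T             T                    F             F
F  T  F  |  T      F          T             T                    T             T
F  F  T  |  T      T          F             T                    F             F
F  F  F  |  T      T          F             T                    T             F
The formula is true on 2 of the 8 rows.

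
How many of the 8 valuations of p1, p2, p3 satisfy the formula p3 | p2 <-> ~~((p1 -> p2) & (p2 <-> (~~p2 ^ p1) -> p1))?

4

  p1  |   p2  |   p3  ||   φ  
 True |  True |  True ||  True
 True |  True | False ||  True
 True | False |  True || False
 True | False | False ||  True
False |  True |  True || False
False |  True | False || False
False | False |  True || False
False | False | False ||  True
The formula is true on 4 of the 8 rows.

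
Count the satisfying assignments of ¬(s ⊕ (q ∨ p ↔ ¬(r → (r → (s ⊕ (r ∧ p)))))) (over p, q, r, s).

  p      q      r      s    |    φ  
 True   True   True   True  |   True
 True   True   True  False  |   True
 True   True  False   True  |  False
 True   True  False  False  |   True
 True  False   True   True  |   True
 True  False   True  False  |   True
 True  False  False   True  |  False
 True  False  False  False  |   True
False   True   True   True  |  False
False   True   True  False  |  False
False   True  False   True  |  False
False   True  False  False  |   True
False  False   True   True  |   True
False  False   True  False  |   True
False  False  False   True  |   True
False  False  False  False  |  False
The formula is true on 10 of the 16 rows.

10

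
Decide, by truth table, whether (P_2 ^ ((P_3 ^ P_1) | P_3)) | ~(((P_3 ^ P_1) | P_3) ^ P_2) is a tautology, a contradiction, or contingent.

P_1 | P_2 | P_3 | φ
--- | --- | --- | -
 F  |  F  |  F  | T
 F  |  F  |  T  | T
 F  |  T  |  F  | T
 F  |  T  |  T  | T
 T  |  F  |  F  | T
 T  |  F  |  T  | T
 T  |  T  |  F  | T
 T  |  T  |  T  | T
Every row is T, so the formula is a tautology.

tautology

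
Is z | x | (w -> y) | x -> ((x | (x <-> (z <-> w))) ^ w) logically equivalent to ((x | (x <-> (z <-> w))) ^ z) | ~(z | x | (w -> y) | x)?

not equivalent

x | y | z | w || φ | ψ
1 | 1 | 1 | 1 || 0 | 0
1 | 1 | 1 | 0 || 1 | 0
1 | 1 | 0 | 1 || 0 | 1
1 | 1 | 0 | 0 || 1 | 1
1 | 0 | 1 | 1 || 0 | 0
1 | 0 | 1 | 0 || 1 | 0
1 | 0 | 0 | 1 || 0 | 1
1 | 0 | 0 | 0 || 1 | 1
0 | 1 | 1 | 1 || 1 | 1
0 | 1 | 1 | 0 || 1 | 0
0 | 1 | 0 | 1 || 0 | 1
0 | 1 | 0 | 0 || 0 | 0
0 | 0 | 1 | 1 || 1 | 1
0 | 0 | 1 | 0 || 1 | 0
0 | 0 | 0 | 1 || 1 | 1
0 | 0 | 0 | 0 || 0 | 0
The columns differ at x=1, y=1, z=1, w=0 (φ=1, ψ=0), so they are not equivalent.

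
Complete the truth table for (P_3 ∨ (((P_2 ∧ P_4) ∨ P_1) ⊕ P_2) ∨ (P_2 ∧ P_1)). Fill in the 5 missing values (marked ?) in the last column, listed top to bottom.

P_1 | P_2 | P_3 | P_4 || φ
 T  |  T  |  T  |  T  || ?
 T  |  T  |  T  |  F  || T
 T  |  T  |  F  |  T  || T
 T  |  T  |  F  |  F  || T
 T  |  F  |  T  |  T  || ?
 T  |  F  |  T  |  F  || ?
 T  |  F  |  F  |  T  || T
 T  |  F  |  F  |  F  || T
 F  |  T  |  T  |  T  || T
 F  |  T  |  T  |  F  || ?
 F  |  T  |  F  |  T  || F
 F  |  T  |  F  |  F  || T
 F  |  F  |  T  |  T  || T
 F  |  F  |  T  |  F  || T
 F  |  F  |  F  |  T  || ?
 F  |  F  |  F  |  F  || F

Row P_1=T, P_2=T, P_3=T, P_4=T: (((P_2 ∧ P_4) ∨ P_1) ⊕ P_2) = F, (P_2 ∧ P_1) = T, so the formula = T.
Row P_1=T, P_2=F, P_3=T, P_4=T: (((P_2 ∧ P_4) ∨ P_1) ⊕ P_2) = T, (P_2 ∧ P_1) = F, so the formula = T.
Row P_1=T, P_2=F, P_3=T, P_4=F: (((P_2 ∧ P_4) ∨ P_1) ⊕ P_2) = T, (P_2 ∧ P_1) = F, so the formula = T.
Row P_1=F, P_2=T, P_3=T, P_4=F: (((P_2 ∧ P_4) ∨ P_1) ⊕ P_2) = T, (P_2 ∧ P_1) = F, so the formula = T.
Row P_1=F, P_2=F, P_3=F, P_4=T: (((P_2 ∧ P_4) ∨ P_1) ⊕ P_2) = F, (P_2 ∧ P_1) = F, so the formula = F.

T, T, T, T, F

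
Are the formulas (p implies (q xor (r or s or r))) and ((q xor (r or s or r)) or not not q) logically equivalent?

not equivalent

p  q  r  s  |  φ  ψ
T  T  T  T  |  F  T
T  T  T  F  |  F  T
T  T  F  T  |  F  T
T  T  F  F  |  T  T
T  F  T  T  |  T  T
T  F  T  F  |  T  T
T  F  F  T  |  T  T
T  F  F  F  |  F  F
F  T  T  T  |  T  T
F  T  T  F  |  T  T
F  T  F  T  |  T  T
F  T  F  F  |  T  T
F  F  T  T  |  T  T
F  F  T  F  |  T  T
F  F  F  T  |  T  T
F  F  F  F  |  T  F
The columns differ at p=T, q=T, r=T, s=T (φ=F, ψ=T), so they are not equivalent.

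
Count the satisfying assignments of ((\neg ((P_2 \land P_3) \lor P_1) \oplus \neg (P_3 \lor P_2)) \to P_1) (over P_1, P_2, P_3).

6

P_1 | P_2 | P_3 | (P_2 \land P_3) | ((P_2 \land P_3) \lor P_1) | (P_3 \lor P_2) | \neg (P_3 \lor P_2) | φ
--- | --- | --- | --------------- | -------------------------- | -------------- | ------------------- | -
 F  |  F  |  F  |        F        |             F              |       F        |          T          | T
 F  |  F  |  T  |        F        |             F              |       T        |          F          | F
 F  |  T  |  F  |        F        |             F              |       T        |          F          | F
 F  |  T  |  T  |        T        |             T              |       T        |          F          | T
 T  |  F  |  F  |        F        |             T              |       F        |          T          | T
 T  |  F  |  T  |        F        |             T              |       T        |          F          | T
 T  |  T  |  F  |        F        |             T              |       T        |          F          | T
 T  |  T  |  T  |        T        |             T              |       T        |          F          | T
The formula is true on 6 of the 8 rows.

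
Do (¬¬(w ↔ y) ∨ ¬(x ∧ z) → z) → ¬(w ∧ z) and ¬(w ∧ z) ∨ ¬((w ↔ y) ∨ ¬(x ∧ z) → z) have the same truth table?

equivalent

x | y | z | w | φ | ψ
- | - | - | - | - | -
F | F | F | F | T | T
F | F | F | T | T | T
F | F | T | F | T | T
F | F | T | T | F | F
F | T | F | F | T | T
F | T | F | T | T | T
F | T | T | F | T | T
F | T | T | T | F | F
T | F | F | F | T | T
T | F | F | T | T | T
T | F | T | F | T | T
T | F | T | T | F | F
T | T | F | F | T | T
T | T | F | T | T | T
T | T | T | F | T | T
T | T | T | T | F | F
The columns for φ and ψ agree on every row, so they are logically equivalent.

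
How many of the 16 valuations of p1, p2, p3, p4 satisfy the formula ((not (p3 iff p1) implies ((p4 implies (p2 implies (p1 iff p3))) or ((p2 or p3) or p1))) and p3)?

p1 | p2 | p3 | p4 | φ
-- | -- | -- | -- | -
T  | T  | T  | T  | T
T  | T  | T  | F  | T
T  | T  | F  | T  | F
T  | T  | F  | F  | F
T  | F  | T  | T  | T
T  | F  | T  | F  | T
T  | F  | F  | T  | F
T  | F  | F  | F  | F
F  | T  | T  | T  | T
F  | T  | T  | F  | T
F  | T  | F  | T  | F
F  | T  | F  | F  | F
F  | F  | T  | T  | T
F  | F  | T  | F  | T
F  | F  | F  | T  | F
F  | F  | F  | F  | F
The formula is true on 8 of the 16 rows.

8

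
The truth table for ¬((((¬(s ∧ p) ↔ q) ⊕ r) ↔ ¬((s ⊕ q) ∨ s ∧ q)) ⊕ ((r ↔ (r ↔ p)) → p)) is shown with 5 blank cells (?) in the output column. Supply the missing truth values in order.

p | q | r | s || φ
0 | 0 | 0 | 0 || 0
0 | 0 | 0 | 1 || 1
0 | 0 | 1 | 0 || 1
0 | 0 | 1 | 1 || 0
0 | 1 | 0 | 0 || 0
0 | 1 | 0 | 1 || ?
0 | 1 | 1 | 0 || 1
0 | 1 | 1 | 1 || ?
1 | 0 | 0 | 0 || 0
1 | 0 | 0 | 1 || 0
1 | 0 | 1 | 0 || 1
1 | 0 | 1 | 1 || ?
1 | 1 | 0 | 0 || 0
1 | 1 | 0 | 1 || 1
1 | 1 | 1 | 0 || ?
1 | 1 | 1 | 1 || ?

Row p=0, q=1, r=0, s=1: (((¬(s ∧ p) ↔ q) ⊕ r) ↔ ¬((s ⊕ q) ∨ s ∧ q)) = 0, ((r ↔ (r ↔ p)) → p) = 1, ((((¬(s ∧ p) ↔ q) ⊕ r) ↔ ¬((s ⊕ q) ∨ s ∧ q)) ⊕ ((r ↔ (r ↔ p)) → p)) = 1, so the formula = 0.
Row p=0, q=1, r=1, s=1: (((¬(s ∧ p) ↔ q) ⊕ r) ↔ ¬((s ⊕ q) ∨ s ∧ q)) = 1, ((r ↔ (r ↔ p)) → p) = 1, ((((¬(s ∧ p) ↔ q) ⊕ r) ↔ ¬((s ⊕ q) ∨ s ∧ q)) ⊕ ((r ↔ (r ↔ p)) → p)) = 0, so the formula = 1.
Row p=1, q=0, r=1, s=1: (((¬(s ∧ p) ↔ q) ⊕ r) ↔ ¬((s ⊕ q) ∨ s ∧ q)) = 1, ((r ↔ (r ↔ p)) → p) = 1, ((((¬(s ∧ p) ↔ q) ⊕ r) ↔ ¬((s ⊕ q) ∨ s ∧ q)) ⊕ ((r ↔ (r ↔ p)) → p)) = 0, so the formula = 1.
Row p=1, q=1, r=1, s=0: (((¬(s ∧ p) ↔ q) ⊕ r) ↔ ¬((s ⊕ q) ∨ s ∧ q)) = 1, ((r ↔ (r ↔ p)) → p) = 1, ((((¬(s ∧ p) ↔ q) ⊕ r) ↔ ¬((s ⊕ q) ∨ s ∧ q)) ⊕ ((r ↔ (r ↔ p)) → p)) = 0, so the formula = 1.
Row p=1, q=1, r=1, s=1: (((¬(s ∧ p) ↔ q) ⊕ r) ↔ ¬((s ⊕ q) ∨ s ∧ q)) = 0, ((r ↔ (r ↔ p)) → p) = 1, ((((¬(s ∧ p) ↔ q) ⊕ r) ↔ ¬((s ⊕ q) ∨ s ∧ q)) ⊕ ((r ↔ (r ↔ p)) → p)) = 1, so the formula = 0.

0, 1, 1, 1, 0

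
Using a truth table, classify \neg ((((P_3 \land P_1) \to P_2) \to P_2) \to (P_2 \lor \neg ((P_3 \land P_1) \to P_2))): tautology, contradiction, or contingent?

P_1  P_2  P_3  |  (P_3 \land P_1)  ((P_3 \land P_1) \to P_2)  φ
 1    1    1   |         1                     1              0
 1    1    0   |         0                     1              0
 1    0    1   |         1                     0              0
 1    0    0   |         0                     1              0
 0    1    1   |         0                     1              0
 0    1    0   |         0                     1              0
 0    0    1   |         0                     1              0
 0    0    0   |         0                     1              0
Every row is 0, so the formula is a contradiction.

contradiction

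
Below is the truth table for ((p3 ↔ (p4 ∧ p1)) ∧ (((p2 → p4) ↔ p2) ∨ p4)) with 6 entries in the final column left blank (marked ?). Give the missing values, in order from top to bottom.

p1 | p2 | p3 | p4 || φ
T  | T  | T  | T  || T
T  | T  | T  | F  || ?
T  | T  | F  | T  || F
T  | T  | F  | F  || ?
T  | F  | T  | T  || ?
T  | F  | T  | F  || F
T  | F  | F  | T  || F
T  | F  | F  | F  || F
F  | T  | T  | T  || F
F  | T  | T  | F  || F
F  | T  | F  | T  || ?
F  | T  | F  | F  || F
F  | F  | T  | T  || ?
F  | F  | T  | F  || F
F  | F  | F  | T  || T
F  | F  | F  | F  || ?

F, F, T, T, F, F

Row p1=T, p2=T, p3=T, p4=F: (p3 ↔ (p4 ∧ p1)) = F, (((p2 → p4) ↔ p2) ∨ p4) = F, so the formula = F.
Row p1=T, p2=T, p3=F, p4=F: (p3 ↔ (p4 ∧ p1)) = T, (((p2 → p4) ↔ p2) ∨ p4) = F, so the formula = F.
Row p1=T, p2=F, p3=T, p4=T: (p3 ↔ (p4 ∧ p1)) = T, (((p2 → p4) ↔ p2) ∨ p4) = T, so the formula = T.
Row p1=F, p2=T, p3=F, p4=T: (p3 ↔ (p4 ∧ p1)) = T, (((p2 → p4) ↔ p2) ∨ p4) = T, so the formula = T.
Row p1=F, p2=F, p3=T, p4=T: (p3 ↔ (p4 ∧ p1)) = F, (((p2 → p4) ↔ p2) ∨ p4) = T, so the formula = F.
Row p1=F, p2=F, p3=F, p4=F: (p3 ↔ (p4 ∧ p1)) = T, (((p2 → p4) ↔ p2) ∨ p4) = F, so the formula = F.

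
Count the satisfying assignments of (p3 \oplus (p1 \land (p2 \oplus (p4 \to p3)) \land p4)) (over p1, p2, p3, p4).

p1 | p2 | p3 | p4 | φ
-- | -- | -- | -- | -
T  | T  | T  | T  | T
T  | T  | T  | F  | T
T  | T  | F  | T  | T
T  | T  | F  | F  | F
T  | F  | T  | T  | F
T  | F  | T  | F  | T
T  | F  | F  | T  | F
T  | F  | F  | F  | F
F  | T  | T  | T  | T
F  | T  | T  | F  | T
F  | T  | F  | T  | F
F  | T  | F  | F  | F
F  | F  | T  | T  | T
F  | F  | T  | F  | T
F  | F  | F  | T  | F
F  | F  | F  | F  | F
The formula is true on 8 of the 16 rows.

8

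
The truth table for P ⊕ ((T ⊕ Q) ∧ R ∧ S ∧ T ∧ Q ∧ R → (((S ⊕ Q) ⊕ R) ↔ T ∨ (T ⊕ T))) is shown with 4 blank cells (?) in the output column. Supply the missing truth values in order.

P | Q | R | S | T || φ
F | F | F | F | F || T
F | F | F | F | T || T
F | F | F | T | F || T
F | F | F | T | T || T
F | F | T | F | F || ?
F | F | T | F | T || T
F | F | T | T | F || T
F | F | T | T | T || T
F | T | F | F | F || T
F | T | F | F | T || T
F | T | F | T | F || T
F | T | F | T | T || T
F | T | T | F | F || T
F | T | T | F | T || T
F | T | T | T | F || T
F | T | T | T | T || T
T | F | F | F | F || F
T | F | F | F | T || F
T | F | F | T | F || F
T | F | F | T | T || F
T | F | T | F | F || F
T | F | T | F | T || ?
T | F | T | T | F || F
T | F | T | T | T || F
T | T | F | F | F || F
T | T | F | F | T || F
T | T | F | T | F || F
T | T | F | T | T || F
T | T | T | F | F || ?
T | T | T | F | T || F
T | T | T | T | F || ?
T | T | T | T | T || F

T, F, F, F

Row P=F, Q=F, R=T, S=F, T=F: ((T ⊕ Q) ∧ R ∧ S ∧ T ∧ Q ∧ R → (((S ⊕ Q) ⊕ R) ↔ T ∨ (T ⊕ T))) = T, so the formula = T.
Row P=T, Q=F, R=T, S=F, T=T: ((T ⊕ Q) ∧ R ∧ S ∧ T ∧ Q ∧ R → (((S ⊕ Q) ⊕ R) ↔ T ∨ (T ⊕ T))) = T, so the formula = F.
Row P=T, Q=T, R=T, S=F, T=F: ((T ⊕ Q) ∧ R ∧ S ∧ T ∧ Q ∧ R → (((S ⊕ Q) ⊕ R) ↔ T ∨ (T ⊕ T))) = T, so the formula = F.
Row P=T, Q=T, R=T, S=T, T=F: ((T ⊕ Q) ∧ R ∧ S ∧ T ∧ Q ∧ R → (((S ⊕ Q) ⊕ R) ↔ T ∨ (T ⊕ T))) = T, so the formula = F.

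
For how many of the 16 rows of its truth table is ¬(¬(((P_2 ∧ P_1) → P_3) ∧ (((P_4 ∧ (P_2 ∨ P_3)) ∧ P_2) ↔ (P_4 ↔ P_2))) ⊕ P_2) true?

6

P_1 | P_2 | P_3 | P_4 || (P_2 ∧ P_1) | ((P_2 ∧ P_1) → P_3) | (P_2 ∨ P_3) | (P_4 ∧ (P_2 ∨ P_3)) | ((P_4 ∧ (P_2 ∨ P_3)) ∧ P_2) | (P_4 ↔ P_2) | φ
 T  |  T  |  T  |  T  ||      T      |          T          |      T      |          T          |              T              |      T      | F
 T  |  T  |  T  |  F  ||      T      |          T          |      T      |          F          |              F              |      F      | F
 T  |  T  |  F  |  T  ||      T      |          F          |      T      |          T          |              T              |      T      | T
 T  |  T  |  F  |  F  ||      T      |          F          |      T      |          F          |              F              |      F      | T
 T  |  F  |  T  |  T  ||      F      |          T          |      T      |          T          |              F              |      F      | T
 T  |  F  |  T  |  F  ||      F      |          T          |      T      |          F          |              F              |      T      | F
 T  |  F  |  F  |  T  ||      F      |          T          |      F      |          F          |              F              |      F      | T
 T  |  F  |  F  |  F  ||      F      |          T          |      F      |          F          |              F              |      T      | F
 F  |  T  |  T  |  T  ||      F      |          T          |      T      |          T          |              T              |      T      | F
 F  |  T  |  T  |  F  ||      F      |          T          |      T      |          F          |              F              |      F      | F
 F  |  T  |  F  |  T  ||      F      |          T          |      T      |          T          |              T              |      T      | F
 F  |  T  |  F  |  F  ||      F      |          T          |      T      |          F          |              F              |      F      | F
 F  |  F  |  T  |  T  ||      F      |          T          |      T      |          T          |              F              |      F      | T
 F  |  F  |  T  |  F  ||      F      |          T          |      T      |          F          |              F              |      T      | F
 F  |  F  |  F  |  T  ||      F      |          T          |      F      |          F          |              F              |      F      | T
 F  |  F  |  F  |  F  ||      F      |          T          |      F      |          F          |              F              |      T      | F
The formula is true on 6 of the 16 rows.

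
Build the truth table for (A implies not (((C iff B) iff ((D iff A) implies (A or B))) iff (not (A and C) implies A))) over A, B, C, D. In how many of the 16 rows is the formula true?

  A   |   B   |   C   |   D   | (C iff B) | (D iff A) | (A or B) | ((D iff A) implies (A or B)) | (A and C) | not (A and C) | (not (A and C) implies A) |   φ  
----- | ----- | ----- | ----- | --------- | --------- | -------- | ---------------------------- | --------- | ------------- | ------------------------- | -----
 True |  True |  True |  True |    True   |    True   |   True   |             True             |    True   |     False     |            True           | False
 True |  True |  True | False |    True   |   False   |   True   |             True             |    True   |     False     |            True           | False
 True |  True | False |  True |   False   |    True   |   True   |             True             |   False   |      True     |            True           |  True
 True |  True | False | False |   False   |   False   |   True   |             True             |   False   |      True     |            True           |  True
 True | False |  True |  True |   False   |    True   |   True   |             True             |    True   |     False     |            True           |  True
 True | False |  True | False |   False   |   False   |   True   |             True             |    True   |     False     |            True           |  True
 True | False | False |  True |    True   |    True   |   True   |             True             |   False   |      True     |            True           | False
 True | False | False | False |    True   |   False   |   True   |             True             |   False   |      True     |            True           | False
False |  True |  True |  True |    True   |   False   |   True   |             True             |   False   |      True     |           False           |  True
False |  True |  True | False |    True   |    True   |   True   |             True             |   False   |      True     |           False           |  True
False |  True | False |  True |   False   |   False   |   True   |             True             |   False   |      True     |           False           |  True
False |  True | False | False |   False   |    True   |   True   |             True             |   False   |      True     |           False           |  True
False | False |  True |  True |   False   |   False   |  False   |             True             |   False   |      True     |           False           |  True
False | False |  True | False |   False   |    True   |  False   |            False             |   False   |      True     |           False           |  True
False | False | False |  True |    True   |   False   |  False   |             True             |   False   |      True     |           False           |  True
False | False | False | False |    True   |    True   |  False   |            False             |   False   |      True     |           False           |  True
The formula is true on 12 of the 16 rows.

12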